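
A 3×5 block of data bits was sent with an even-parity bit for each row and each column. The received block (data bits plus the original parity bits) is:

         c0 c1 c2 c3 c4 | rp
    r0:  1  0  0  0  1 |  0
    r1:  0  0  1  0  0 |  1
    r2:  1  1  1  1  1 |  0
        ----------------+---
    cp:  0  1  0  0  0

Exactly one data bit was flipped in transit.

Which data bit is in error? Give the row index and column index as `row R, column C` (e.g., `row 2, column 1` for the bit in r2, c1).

row 2, column 3

Recompute each row's even parity and compare to rp:
  r0: data parity 0, sent rp 0 → ok
  r1: data parity 1, sent rp 1 → ok
  r2: data parity 1, sent rp 0 → mismatch
Recompute each column's even parity and compare to cp:
  c0: data parity 0, sent cp 0 → ok
  c1: data parity 1, sent cp 1 → ok
  c2: data parity 0, sent cp 0 → ok
  c3: data parity 1, sent cp 0 → mismatch
  c4: data parity 0, sent cp 0 → ok
Exactly one row (r2) and one column (c3) fail → the flipped bit is at their intersection.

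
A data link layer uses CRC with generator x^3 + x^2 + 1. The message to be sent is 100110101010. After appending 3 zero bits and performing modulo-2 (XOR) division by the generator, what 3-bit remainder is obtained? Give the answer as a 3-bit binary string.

000

Append 3 zeros: 100110101010000. Divide by 1101 (XOR where the leading bit is 1):
  pos 0: 1001 XOR 1101 = 0100
  pos 1: 1001 XOR 1101 = 0100
  pos 2: 1000 XOR 1101 = 0101
  pos 3: 1011 XOR 1101 = 0110
  pos 4: 1100 XOR 1101 = 0001
  pos 7: 1101 XOR 1101 = 0000
Remainder (last 3 bits) = 000. This is the CRC / FCS.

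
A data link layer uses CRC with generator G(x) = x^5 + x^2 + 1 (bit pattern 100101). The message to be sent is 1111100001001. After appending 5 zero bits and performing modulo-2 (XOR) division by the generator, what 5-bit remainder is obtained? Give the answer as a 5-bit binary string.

Append 5 zeros: 111110000100100000. Divide by 100101 (XOR where the leading bit is 1):
  pos 0: 111110 XOR 100101 = 011011
  pos 1: 110110 XOR 100101 = 010011
  pos 2: 100110 XOR 100101 = 000011
  pos 6: 110100 XOR 100101 = 010001
  pos 7: 100011 XOR 100101 = 000110
  pos 10: 110000 XOR 100101 = 010101
  pos 11: 101010 XOR 100101 = 001111
Remainder (last 5 bits) = 11110. This is the CRC / FCS.

11110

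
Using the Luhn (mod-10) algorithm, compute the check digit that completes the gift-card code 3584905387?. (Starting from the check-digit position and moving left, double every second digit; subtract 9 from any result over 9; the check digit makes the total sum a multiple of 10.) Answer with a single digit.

7

Partial digits right→left: 7 8 3 5 0 9 4 8 5 3
Double every second digit counting from the check-digit position (so the 1st, 3rd, 5th, ... of the partial from the right).
  doubled (with −9 where >9): 5 6 0 8 1 → sum 20
  kept as-is: 8 5 9 8 3 → sum 33
Total = 20 + 33 = 53.
Check digit = (10 − (53 mod 10)) mod 10 = 7.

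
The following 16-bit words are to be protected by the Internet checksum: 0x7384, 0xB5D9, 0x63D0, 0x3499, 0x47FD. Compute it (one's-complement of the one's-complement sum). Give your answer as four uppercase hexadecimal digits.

F63A

One's-complement addition (fold any carry out of bit 15 back into bit 0):
  0x7384 + 0xB5D9 = 0x1295D → wrap carry → 0x295E
  0x295E + 0x63D0 = 0x08D2E
  0x8D2E + 0x3499 = 0x0C1C7
  0xC1C7 + 0x47FD = 0x109C4 → wrap carry → 0x09C5
One's-complement sum = 0x09C5.
Checksum = ~0x09C5 & 0xFFFF = 0xF63A.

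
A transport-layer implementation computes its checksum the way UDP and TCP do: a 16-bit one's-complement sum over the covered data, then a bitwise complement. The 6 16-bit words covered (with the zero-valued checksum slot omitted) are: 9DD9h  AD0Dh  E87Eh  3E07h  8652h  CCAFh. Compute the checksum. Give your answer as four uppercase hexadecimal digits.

3B90

One's-complement addition (fold any carry out of bit 15 back into bit 0):
  0x9DD9 + 0xAD0D = 0x14AE6 → wrap carry → 0x4AE7
  0x4AE7 + 0xE87E = 0x13365 → wrap carry → 0x3366
  0x3366 + 0x3E07 = 0x0716D
  0x716D + 0x8652 = 0x0F7BF
  0xF7BF + 0xCCAF = 0x1C46E → wrap carry → 0xC46F
One's-complement sum = 0xC46F.
Checksum = ~0xC46F & 0xFFFF = 0x3B90.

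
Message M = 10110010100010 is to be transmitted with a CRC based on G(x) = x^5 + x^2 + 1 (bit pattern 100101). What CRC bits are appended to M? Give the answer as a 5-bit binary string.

Append 5 zeros: 1011001010001000000. Divide by 100101 (XOR where the leading bit is 1):
  pos 0: 101100 XOR 100101 = 001001
  pos 2: 100110 XOR 100101 = 000011
  pos 6: 111000 XOR 100101 = 011101
  pos 7: 111011 XOR 100101 = 011110
  pos 8: 111100 XOR 100101 = 011001
  pos 9: 110010 XOR 100101 = 010111
  pos 10: 101110 XOR 100101 = 001011
  pos 12: 101100 XOR 100101 = 001001
Remainder (last 5 bits) = 10010. This is the CRC / FCS.

10010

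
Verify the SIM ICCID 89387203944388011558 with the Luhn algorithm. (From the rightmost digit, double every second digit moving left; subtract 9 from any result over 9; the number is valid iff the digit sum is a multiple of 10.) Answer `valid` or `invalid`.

invalid

From the right, keep odd positions and double even positions (subtract 9 from any doubled value over 9):
  doubled (positions 2,4,...): 1 2 0 7 8 9 0 5 6 7 → sum 45
  kept (positions 1,3,...): 8 5 1 8 3 4 3 2 8 9 → sum 51
Total = 96.
96 mod 10 = 6, so the number is invalid.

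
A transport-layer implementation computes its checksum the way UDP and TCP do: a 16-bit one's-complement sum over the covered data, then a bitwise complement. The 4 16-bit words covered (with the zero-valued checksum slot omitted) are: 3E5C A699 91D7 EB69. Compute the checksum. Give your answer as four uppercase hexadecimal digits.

One's-complement addition (fold any carry out of bit 15 back into bit 0):
  0x3E5C + 0xA699 = 0x0E4F5
  0xE4F5 + 0x91D7 = 0x176CC → wrap carry → 0x76CD
  0x76CD + 0xEB69 = 0x16236 → wrap carry → 0x6237
One's-complement sum = 0x6237.
Checksum = ~0x6237 & 0xFFFF = 0x9DC8.

9DC8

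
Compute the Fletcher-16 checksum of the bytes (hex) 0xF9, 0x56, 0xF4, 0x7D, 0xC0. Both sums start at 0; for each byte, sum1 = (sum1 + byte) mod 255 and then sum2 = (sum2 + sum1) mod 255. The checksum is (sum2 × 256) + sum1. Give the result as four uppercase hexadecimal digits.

D583

Running sums (mod 255):
  after byte 0 (0xF9): sum1=249, sum2=249
  after byte 1 (0x56): sum1=80, sum2=74
  after byte 2 (0xF4): sum1=69, sum2=143
  after byte 3 (0x7D): sum1=194, sum2=82
  after byte 4 (0xC0): sum1=131, sum2=213
Checksum = sum2·256 + sum1 = 213·256 + 131 = 54659 = 0xD583.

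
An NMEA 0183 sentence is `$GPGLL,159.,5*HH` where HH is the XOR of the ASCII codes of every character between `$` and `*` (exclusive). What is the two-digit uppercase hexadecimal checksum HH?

XOR the ASCII codes of the payload characters:
  'G' = 0x47 → acc = 0x47
  'P' = 0x50 → acc = 0x17
  'G' = 0x47 → acc = 0x50
  'L' = 0x4C → acc = 0x1C
  'L' = 0x4C → acc = 0x50
  ',' = 0x2C → acc = 0x7C
  '1' = 0x31 → acc = 0x4D
  '5' = 0x35 → acc = 0x78
  '9' = 0x39 → acc = 0x41
  '.' = 0x2E → acc = 0x6F
  ',' = 0x2C → acc = 0x43
  '5' = 0x35 → acc = 0x76
Checksum = 0x76.

76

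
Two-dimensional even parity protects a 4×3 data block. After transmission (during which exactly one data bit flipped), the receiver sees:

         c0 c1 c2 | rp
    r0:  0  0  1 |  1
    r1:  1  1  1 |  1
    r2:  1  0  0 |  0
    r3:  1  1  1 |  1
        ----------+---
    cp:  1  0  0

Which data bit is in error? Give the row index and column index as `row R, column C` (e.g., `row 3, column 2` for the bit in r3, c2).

Recompute each row's even parity and compare to rp:
  r0: data parity 1, sent rp 1 → ok
  r1: data parity 1, sent rp 1 → ok
  r2: data parity 1, sent rp 0 → mismatch
  r3: data parity 1, sent rp 1 → ok
Recompute each column's even parity and compare to cp:
  c0: data parity 1, sent cp 1 → ok
  c1: data parity 0, sent cp 0 → ok
  c2: data parity 1, sent cp 0 → mismatch
Exactly one row (r2) and one column (c2) fail → the flipped bit is at their intersection.

row 2, column 2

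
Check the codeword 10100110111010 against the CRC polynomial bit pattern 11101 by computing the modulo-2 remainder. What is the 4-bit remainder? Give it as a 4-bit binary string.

0000

Modulo-2 division of 10100110111010 by 11101:
  pos 0: 10100 XOR 11101 = 01001
  pos 1: 10011 XOR 11101 = 01110
  pos 2: 11101 XOR 11101 = 00000
  pos 8: 11101 XOR 11101 = 00000
Remainder = 0000 (zero — the frame passes the CRC check).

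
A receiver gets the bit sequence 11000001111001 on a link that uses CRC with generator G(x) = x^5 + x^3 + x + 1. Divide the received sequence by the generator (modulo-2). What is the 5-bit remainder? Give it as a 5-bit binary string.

00001

Modulo-2 division of 11000001111001 by 101011:
  pos 0: 110000 XOR 101011 = 011011
  pos 1: 110110 XOR 101011 = 011101
  pos 2: 111011 XOR 101011 = 010000
  pos 3: 100001 XOR 101011 = 001010
  pos 5: 101011 XOR 101011 = 000000
Remainder = 00001 (nonzero — an error is detected).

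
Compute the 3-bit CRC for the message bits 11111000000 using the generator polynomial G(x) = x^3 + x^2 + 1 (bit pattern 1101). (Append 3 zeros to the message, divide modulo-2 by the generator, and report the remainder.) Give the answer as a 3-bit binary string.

Append 3 zeros: 11111000000000. Divide by 1101 (XOR where the leading bit is 1):
  pos 0: 1111 XOR 1101 = 0010
  pos 2: 1010 XOR 1101 = 0111
  pos 3: 1110 XOR 1101 = 0011
  pos 5: 1100 XOR 1101 = 0001
  pos 8: 1000 XOR 1101 = 0101
  pos 9: 1010 XOR 1101 = 0111
  pos 10: 1110 XOR 1101 = 0011
Remainder (last 3 bits) = 011. This is the CRC / FCS.

011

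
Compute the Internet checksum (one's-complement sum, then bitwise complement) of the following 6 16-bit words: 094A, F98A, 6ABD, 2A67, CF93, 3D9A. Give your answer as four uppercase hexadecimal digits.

5AD8

One's-complement addition (fold any carry out of bit 15 back into bit 0):
  0x094A + 0xF98A = 0x102D4 → wrap carry → 0x02D5
  0x02D5 + 0x6ABD = 0x06D92
  0x6D92 + 0x2A67 = 0x097F9
  0x97F9 + 0xCF93 = 0x1678C → wrap carry → 0x678D
  0x678D + 0x3D9A = 0x0A527
One's-complement sum = 0xA527.
Checksum = ~0xA527 & 0xFFFF = 0x5AD8.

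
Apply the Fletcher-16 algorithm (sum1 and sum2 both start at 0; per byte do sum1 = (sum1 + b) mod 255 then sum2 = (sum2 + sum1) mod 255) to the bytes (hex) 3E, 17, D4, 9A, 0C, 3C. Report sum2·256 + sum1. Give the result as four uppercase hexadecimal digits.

600D

Running sums (mod 255):
  after byte 0 (3E): sum1=62, sum2=62
  after byte 1 (17): sum1=85, sum2=147
  after byte 2 (D4): sum1=42, sum2=189
  after byte 3 (9A): sum1=196, sum2=130
  after byte 4 (0C): sum1=208, sum2=83
  after byte 5 (3C): sum1=13, sum2=96
Checksum = sum2·256 + sum1 = 96·256 + 13 = 24589 = 0x600D.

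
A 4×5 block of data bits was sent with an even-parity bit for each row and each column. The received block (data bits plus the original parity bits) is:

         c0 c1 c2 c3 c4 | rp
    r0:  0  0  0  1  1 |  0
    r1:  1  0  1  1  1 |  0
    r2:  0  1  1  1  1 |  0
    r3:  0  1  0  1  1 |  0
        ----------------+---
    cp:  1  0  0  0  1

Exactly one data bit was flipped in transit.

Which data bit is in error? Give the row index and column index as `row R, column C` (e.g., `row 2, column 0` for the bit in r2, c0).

row 3, column 4

Recompute each row's even parity and compare to rp:
  r0: data parity 0, sent rp 0 → ok
  r1: data parity 0, sent rp 0 → ok
  r2: data parity 0, sent rp 0 → ok
  r3: data parity 1, sent rp 0 → mismatch
Recompute each column's even parity and compare to cp:
  c0: data parity 1, sent cp 1 → ok
  c1: data parity 0, sent cp 0 → ok
  c2: data parity 0, sent cp 0 → ok
  c3: data parity 0, sent cp 0 → ok
  c4: data parity 0, sent cp 1 → mismatch
Exactly one row (r3) and one column (c4) fail → the flipped bit is at their intersection.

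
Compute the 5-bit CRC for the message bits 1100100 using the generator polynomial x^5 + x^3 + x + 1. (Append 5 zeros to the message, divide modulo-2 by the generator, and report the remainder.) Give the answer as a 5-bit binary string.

Append 5 zeros: 110010000000. Divide by 101011 (XOR where the leading bit is 1):
  pos 0: 110010 XOR 101011 = 011001
  pos 1: 110010 XOR 101011 = 011001
  pos 2: 110010 XOR 101011 = 011001
  pos 3: 110010 XOR 101011 = 011001
  pos 4: 110010 XOR 101011 = 011001
  pos 5: 110010 XOR 101011 = 011001
  pos 6: 110010 XOR 101011 = 011001
Remainder (last 5 bits) = 11001. This is the CRC / FCS.

11001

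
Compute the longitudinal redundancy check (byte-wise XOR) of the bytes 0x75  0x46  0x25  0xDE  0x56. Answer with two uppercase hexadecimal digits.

XOR the bytes together:
  start with 0x75
  0x75 ⊕ 0x46 = 0x33
  0x33 ⊕ 0x25 = 0x16
  0x16 ⊕ 0xDE = 0xC8
  0xC8 ⊕ 0x56 = 0x9E

9E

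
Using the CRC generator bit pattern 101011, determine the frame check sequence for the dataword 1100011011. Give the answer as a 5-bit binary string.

Append 5 zeros: 110001101100000. Divide by 101011 (XOR where the leading bit is 1):
  pos 0: 110001 XOR 101011 = 011010
  pos 1: 110101 XOR 101011 = 011110
  pos 2: 111100 XOR 101011 = 010111
  pos 3: 101111 XOR 101011 = 000100
  pos 6: 100100 XOR 101011 = 001111
  pos 8: 111100 XOR 101011 = 010111
  pos 9: 101110 XOR 101011 = 000101
Remainder (last 5 bits) = 00101. This is the CRC / FCS.

00101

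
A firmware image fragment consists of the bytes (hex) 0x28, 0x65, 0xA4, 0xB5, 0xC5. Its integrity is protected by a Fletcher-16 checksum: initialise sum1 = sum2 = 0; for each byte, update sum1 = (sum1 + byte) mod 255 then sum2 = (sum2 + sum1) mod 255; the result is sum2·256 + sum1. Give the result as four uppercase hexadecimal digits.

Running sums (mod 255):
  after byte 0 (0x28): sum1=40, sum2=40
  after byte 1 (0x65): sum1=141, sum2=181
  after byte 2 (0xA4): sum1=50, sum2=231
  after byte 3 (0xB5): sum1=231, sum2=207
  after byte 4 (0xC5): sum1=173, sum2=125
Checksum = sum2·256 + sum1 = 125·256 + 173 = 32173 = 0x7DAD.

7DAD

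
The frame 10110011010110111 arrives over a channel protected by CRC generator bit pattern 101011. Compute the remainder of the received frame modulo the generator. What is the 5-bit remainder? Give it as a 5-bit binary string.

11100

Modulo-2 division of 10110011010110111 by 101011:
  pos 0: 101100 XOR 101011 = 000111
  pos 3: 111110 XOR 101011 = 010101
  pos 4: 101011 XOR 101011 = 000000
  pos 11: 110111 XOR 101011 = 011100
Remainder = 11100 (nonzero — an error is detected).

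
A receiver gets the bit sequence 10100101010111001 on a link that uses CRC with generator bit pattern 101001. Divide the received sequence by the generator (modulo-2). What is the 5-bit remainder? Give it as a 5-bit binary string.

00000

Modulo-2 division of 10100101010111001 by 101001:
  pos 0: 101001 XOR 101001 = 000000
  pos 7: 101011 XOR 101001 = 000010
  pos 11: 101001 XOR 101001 = 000000
Remainder = 00000 (zero — the frame passes the CRC check).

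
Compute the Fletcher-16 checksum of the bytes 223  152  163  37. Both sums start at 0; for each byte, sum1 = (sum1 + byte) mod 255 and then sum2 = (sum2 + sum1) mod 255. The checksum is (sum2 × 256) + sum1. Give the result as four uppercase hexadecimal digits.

B541

Running sums (mod 255):
  after byte 0 (223): sum1=223, sum2=223
  after byte 1 (152): sum1=120, sum2=88
  after byte 2 (163): sum1=28, sum2=116
  after byte 3 (37): sum1=65, sum2=181
Checksum = sum2·256 + sum1 = 181·256 + 65 = 46401 = 0xB541.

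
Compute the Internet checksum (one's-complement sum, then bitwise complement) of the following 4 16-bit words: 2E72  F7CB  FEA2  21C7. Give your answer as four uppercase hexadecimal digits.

B957

One's-complement addition (fold any carry out of bit 15 back into bit 0):
  0x2E72 + 0xF7CB = 0x1263D → wrap carry → 0x263E
  0x263E + 0xFEA2 = 0x124E0 → wrap carry → 0x24E1
  0x24E1 + 0x21C7 = 0x046A8
One's-complement sum = 0x46A8.
Checksum = ~0x46A8 & 0xFFFF = 0xB957.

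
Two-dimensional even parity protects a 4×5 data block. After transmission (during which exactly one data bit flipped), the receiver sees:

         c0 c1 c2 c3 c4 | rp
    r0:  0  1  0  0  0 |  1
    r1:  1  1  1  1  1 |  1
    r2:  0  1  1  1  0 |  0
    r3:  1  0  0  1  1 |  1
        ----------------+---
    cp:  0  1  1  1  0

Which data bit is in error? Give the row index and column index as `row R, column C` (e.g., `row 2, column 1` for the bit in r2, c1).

row 2, column 2

Recompute each row's even parity and compare to rp:
  r0: data parity 1, sent rp 1 → ok
  r1: data parity 1, sent rp 1 → ok
  r2: data parity 1, sent rp 0 → mismatch
  r3: data parity 1, sent rp 1 → ok
Recompute each column's even parity and compare to cp:
  c0: data parity 0, sent cp 0 → ok
  c1: data parity 1, sent cp 1 → ok
  c2: data parity 0, sent cp 1 → mismatch
  c3: data parity 1, sent cp 1 → ok
  c4: data parity 0, sent cp 0 → ok
Exactly one row (r2) and one column (c2) fail → the flipped bit is at their intersection.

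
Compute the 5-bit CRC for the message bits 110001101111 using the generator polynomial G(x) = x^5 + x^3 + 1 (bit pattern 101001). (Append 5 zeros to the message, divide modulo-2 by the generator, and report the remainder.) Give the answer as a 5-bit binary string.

11010

Append 5 zeros: 11000110111100000. Divide by 101001 (XOR where the leading bit is 1):
  pos 0: 110001 XOR 101001 = 011000
  pos 1: 110001 XOR 101001 = 011000
  pos 2: 110000 XOR 101001 = 011001
  pos 3: 110011 XOR 101001 = 011010
  pos 4: 110101 XOR 101001 = 011100
  pos 5: 111001 XOR 101001 = 010000
  pos 6: 100001 XOR 101001 = 001000
  pos 8: 100000 XOR 101001 = 001001
  pos 10: 100100 XOR 101001 = 001101
Remainder (last 5 bits) = 11010. This is the CRC / FCS.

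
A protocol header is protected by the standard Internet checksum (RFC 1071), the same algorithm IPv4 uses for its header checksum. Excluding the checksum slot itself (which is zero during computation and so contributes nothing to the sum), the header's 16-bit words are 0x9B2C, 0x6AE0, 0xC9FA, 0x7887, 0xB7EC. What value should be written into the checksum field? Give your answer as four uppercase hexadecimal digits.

FF83

One's-complement addition (fold any carry out of bit 15 back into bit 0):
  0x9B2C + 0x6AE0 = 0x1060C → wrap carry → 0x060D
  0x060D + 0xC9FA = 0x0D007
  0xD007 + 0x7887 = 0x1488E → wrap carry → 0x488F
  0x488F + 0xB7EC = 0x1007B → wrap carry → 0x007C
One's-complement sum = 0x007C.
Checksum = ~0x007C & 0xFFFF = 0xFF83.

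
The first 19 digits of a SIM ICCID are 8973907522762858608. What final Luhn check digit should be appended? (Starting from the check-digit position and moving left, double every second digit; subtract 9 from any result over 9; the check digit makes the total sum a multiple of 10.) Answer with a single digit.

Partial digits right→left: 8 0 6 8 5 8 2 6 7 2 2 5 7 0 9 3 7 9 8
Double every second digit counting from the check-digit position (so the 1st, 3rd, 5th, ... of the partial from the right).
  doubled (with −9 where >9): 7 3 1 4 5 4 5 9 5 7 → sum 50
  kept as-is: 0 8 8 6 2 5 0 3 9 → sum 41
Total = 50 + 41 = 91.
Check digit = (10 − (91 mod 10)) mod 10 = 9.

9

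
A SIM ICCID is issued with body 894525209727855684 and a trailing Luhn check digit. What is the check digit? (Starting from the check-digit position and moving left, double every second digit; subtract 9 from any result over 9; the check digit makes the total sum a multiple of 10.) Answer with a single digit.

9

Partial digits right→left: 4 8 6 5 5 8 7 2 7 9 0 2 5 2 5 4 9 8
Double every second digit counting from the check-digit position (so the 1st, 3rd, 5th, ... of the partial from the right).
  doubled (with −9 where >9): 8 3 1 5 5 0 1 1 9 → sum 33
  kept as-is: 8 5 8 2 9 2 2 4 8 → sum 48
Total = 33 + 48 = 81.
Check digit = (10 − (81 mod 10)) mod 10 = 9.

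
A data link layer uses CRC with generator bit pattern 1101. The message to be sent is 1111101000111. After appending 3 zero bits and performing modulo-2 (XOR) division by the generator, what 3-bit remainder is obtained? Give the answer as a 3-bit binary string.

Append 3 zeros: 1111101000111000. Divide by 1101 (XOR where the leading bit is 1):
  pos 0: 1111 XOR 1101 = 0010
  pos 2: 1010 XOR 1101 = 0111
  pos 3: 1111 XOR 1101 = 0010
  pos 5: 1000 XOR 1101 = 0101
  pos 6: 1010 XOR 1101 = 0111
  pos 7: 1111 XOR 1101 = 0010
  pos 9: 1011 XOR 1101 = 0110
  pos 10: 1100 XOR 1101 = 0001
Remainder (last 3 bits) = 100. This is the CRC / FCS.

100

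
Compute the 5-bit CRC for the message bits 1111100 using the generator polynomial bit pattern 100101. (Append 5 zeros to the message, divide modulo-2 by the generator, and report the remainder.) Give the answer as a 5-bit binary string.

10101

Append 5 zeros: 111110000000. Divide by 100101 (XOR where the leading bit is 1):
  pos 0: 111110 XOR 100101 = 011011
  pos 1: 110110 XOR 100101 = 010011
  pos 2: 100110 XOR 100101 = 000011
  pos 6: 110000 XOR 100101 = 010101
Remainder (last 5 bits) = 10101. This is the CRC / FCS.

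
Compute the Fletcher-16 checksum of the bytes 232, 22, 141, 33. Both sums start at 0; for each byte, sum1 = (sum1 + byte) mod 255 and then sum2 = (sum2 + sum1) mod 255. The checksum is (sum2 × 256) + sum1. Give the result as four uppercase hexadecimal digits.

22AD

Running sums (mod 255):
  after byte 0 (232): sum1=232, sum2=232
  after byte 1 (22): sum1=254, sum2=231
  after byte 2 (141): sum1=140, sum2=116
  after byte 3 (33): sum1=173, sum2=34
Checksum = sum2·256 + sum1 = 34·256 + 173 = 8877 = 0x22AD.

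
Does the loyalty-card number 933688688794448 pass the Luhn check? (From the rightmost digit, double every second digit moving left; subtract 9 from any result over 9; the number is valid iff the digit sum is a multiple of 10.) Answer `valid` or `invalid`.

From the right, keep odd positions and double even positions (subtract 9 from any doubled value over 9):
  doubled (positions 2,4,...): 8 8 5 7 7 3 6 → sum 44
  kept (positions 1,3,...): 8 4 9 8 6 8 3 9 → sum 55
Total = 99.
99 mod 10 = 9, so the number is invalid.

invalid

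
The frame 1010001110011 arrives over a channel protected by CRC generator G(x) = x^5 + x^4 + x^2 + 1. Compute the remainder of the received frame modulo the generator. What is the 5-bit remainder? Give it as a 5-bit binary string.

00010

Modulo-2 division of 1010001110011 by 110101:
  pos 0: 101000 XOR 110101 = 011101
  pos 1: 111011 XOR 110101 = 001110
  pos 3: 111011 XOR 110101 = 001110
  pos 5: 111000 XOR 110101 = 001101
  pos 7: 110111 XOR 110101 = 000010
Remainder = 00010 (nonzero — an error is detected).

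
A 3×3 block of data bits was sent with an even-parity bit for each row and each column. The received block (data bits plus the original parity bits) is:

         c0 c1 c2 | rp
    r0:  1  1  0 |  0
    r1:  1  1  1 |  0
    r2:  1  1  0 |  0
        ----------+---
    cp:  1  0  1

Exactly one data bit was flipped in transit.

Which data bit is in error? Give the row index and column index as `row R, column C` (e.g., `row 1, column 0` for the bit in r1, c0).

Recompute each row's even parity and compare to rp:
  r0: data parity 0, sent rp 0 → ok
  r1: data parity 1, sent rp 0 → mismatch
  r2: data parity 0, sent rp 0 → ok
Recompute each column's even parity and compare to cp:
  c0: data parity 1, sent cp 1 → ok
  c1: data parity 1, sent cp 0 → mismatch
  c2: data parity 1, sent cp 1 → ok
Exactly one row (r1) and one column (c1) fail → the flipped bit is at their intersection.

row 1, column 1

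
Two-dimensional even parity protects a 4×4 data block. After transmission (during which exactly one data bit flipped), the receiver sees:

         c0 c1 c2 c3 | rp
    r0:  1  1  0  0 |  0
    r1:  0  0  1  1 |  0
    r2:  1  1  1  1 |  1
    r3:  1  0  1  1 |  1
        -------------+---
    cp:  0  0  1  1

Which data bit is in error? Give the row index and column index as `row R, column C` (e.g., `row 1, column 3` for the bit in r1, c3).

Recompute each row's even parity and compare to rp:
  r0: data parity 0, sent rp 0 → ok
  r1: data parity 0, sent rp 0 → ok
  r2: data parity 0, sent rp 1 → mismatch
  r3: data parity 1, sent rp 1 → ok
Recompute each column's even parity and compare to cp:
  c0: data parity 1, sent cp 0 → mismatch
  c1: data parity 0, sent cp 0 → ok
  c2: data parity 1, sent cp 1 → ok
  c3: data parity 1, sent cp 1 → ok
Exactly one row (r2) and one column (c0) fail → the flipped bit is at their intersection.

row 2, column 0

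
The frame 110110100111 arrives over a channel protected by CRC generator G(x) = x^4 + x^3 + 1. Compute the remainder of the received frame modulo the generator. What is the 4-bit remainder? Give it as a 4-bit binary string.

0010

Modulo-2 division of 110110100111 by 11001:
  pos 0: 11011 XOR 11001 = 00010
  pos 3: 10010 XOR 11001 = 01011
  pos 4: 10110 XOR 11001 = 01111
  pos 5: 11111 XOR 11001 = 00110
  pos 7: 11011 XOR 11001 = 00010
Remainder = 0010 (nonzero — an error is detected).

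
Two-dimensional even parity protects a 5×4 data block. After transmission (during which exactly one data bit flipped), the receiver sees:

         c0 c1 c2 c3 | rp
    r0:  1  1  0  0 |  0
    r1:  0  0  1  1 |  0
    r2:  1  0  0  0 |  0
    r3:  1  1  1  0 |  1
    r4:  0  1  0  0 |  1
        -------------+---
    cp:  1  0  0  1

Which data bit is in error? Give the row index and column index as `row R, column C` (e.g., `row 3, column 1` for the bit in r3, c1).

row 2, column 1

Recompute each row's even parity and compare to rp:
  r0: data parity 0, sent rp 0 → ok
  r1: data parity 0, sent rp 0 → ok
  r2: data parity 1, sent rp 0 → mismatch
  r3: data parity 1, sent rp 1 → ok
  r4: data parity 1, sent rp 1 → ok
Recompute each column's even parity and compare to cp:
  c0: data parity 1, sent cp 1 → ok
  c1: data parity 1, sent cp 0 → mismatch
  c2: data parity 0, sent cp 0 → ok
  c3: data parity 1, sent cp 1 → ok
Exactly one row (r2) and one column (c1) fail → the flipped bit is at their intersection.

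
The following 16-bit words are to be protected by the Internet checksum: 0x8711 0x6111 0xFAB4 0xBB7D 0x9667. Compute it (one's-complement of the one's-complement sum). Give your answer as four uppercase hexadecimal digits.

CB42

One's-complement addition (fold any carry out of bit 15 back into bit 0):
  0x8711 + 0x6111 = 0x0E822
  0xE822 + 0xFAB4 = 0x1E2D6 → wrap carry → 0xE2D7
  0xE2D7 + 0xBB7D = 0x19E54 → wrap carry → 0x9E55
  0x9E55 + 0x9667 = 0x134BC → wrap carry → 0x34BD
One's-complement sum = 0x34BD.
Checksum = ~0x34BD & 0xFFFF = 0xCB42.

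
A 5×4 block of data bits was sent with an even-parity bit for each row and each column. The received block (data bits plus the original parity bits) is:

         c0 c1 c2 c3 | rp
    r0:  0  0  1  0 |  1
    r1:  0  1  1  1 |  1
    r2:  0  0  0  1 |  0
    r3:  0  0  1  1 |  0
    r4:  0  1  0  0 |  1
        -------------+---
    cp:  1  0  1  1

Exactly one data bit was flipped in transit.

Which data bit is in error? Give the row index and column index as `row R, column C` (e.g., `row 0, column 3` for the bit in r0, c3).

row 2, column 0

Recompute each row's even parity and compare to rp:
  r0: data parity 1, sent rp 1 → ok
  r1: data parity 1, sent rp 1 → ok
  r2: data parity 1, sent rp 0 → mismatch
  r3: data parity 0, sent rp 0 → ok
  r4: data parity 1, sent rp 1 → ok
Recompute each column's even parity and compare to cp:
  c0: data parity 0, sent cp 1 → mismatch
  c1: data parity 0, sent cp 0 → ok
  c2: data parity 1, sent cp 1 → ok
  c3: data parity 1, sent cp 1 → ok
Exactly one row (r2) and one column (c0) fail → the flipped bit is at their intersection.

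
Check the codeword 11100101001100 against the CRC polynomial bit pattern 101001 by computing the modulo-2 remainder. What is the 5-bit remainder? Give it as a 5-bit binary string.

00000

Modulo-2 division of 11100101001100 by 101001:
  pos 0: 111001 XOR 101001 = 010000
  pos 1: 100000 XOR 101001 = 001001
  pos 3: 100110 XOR 101001 = 001111
  pos 5: 111101 XOR 101001 = 010100
  pos 6: 101001 XOR 101001 = 000000
Remainder = 00000 (zero — the frame passes the CRC check).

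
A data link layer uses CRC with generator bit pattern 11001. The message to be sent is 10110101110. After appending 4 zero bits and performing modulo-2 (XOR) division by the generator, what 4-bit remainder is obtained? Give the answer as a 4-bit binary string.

0100

Append 4 zeros: 101101011100000. Divide by 11001 (XOR where the leading bit is 1):
  pos 0: 10110 XOR 11001 = 01111
  pos 1: 11111 XOR 11001 = 00110
  pos 3: 11001 XOR 11001 = 00000
  pos 8: 11000 XOR 11001 = 00001
Remainder (last 4 bits) = 0100. This is the CRC / FCS.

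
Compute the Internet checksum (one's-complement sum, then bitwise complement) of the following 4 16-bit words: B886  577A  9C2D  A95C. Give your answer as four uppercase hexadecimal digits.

AA74

One's-complement addition (fold any carry out of bit 15 back into bit 0):
  0xB886 + 0x577A = 0x11000 → wrap carry → 0x1001
  0x1001 + 0x9C2D = 0x0AC2E
  0xAC2E + 0xA95C = 0x1558A → wrap carry → 0x558B
One's-complement sum = 0x558B.
Checksum = ~0x558B & 0xFFFF = 0xAA74.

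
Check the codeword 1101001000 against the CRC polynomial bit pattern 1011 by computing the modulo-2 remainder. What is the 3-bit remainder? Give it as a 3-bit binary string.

000

Modulo-2 division of 1101001000 by 1011:
  pos 0: 1101 XOR 1011 = 0110
  pos 1: 1100 XOR 1011 = 0111
  pos 2: 1110 XOR 1011 = 0101
  pos 3: 1011 XOR 1011 = 0000
Remainder = 000 (zero — the frame passes the CRC check).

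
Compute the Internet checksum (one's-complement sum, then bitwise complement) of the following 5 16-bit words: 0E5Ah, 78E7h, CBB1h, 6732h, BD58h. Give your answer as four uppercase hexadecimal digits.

8881

One's-complement addition (fold any carry out of bit 15 back into bit 0):
  0x0E5A + 0x78E7 = 0x08741
  0x8741 + 0xCBB1 = 0x152F2 → wrap carry → 0x52F3
  0x52F3 + 0x6732 = 0x0BA25
  0xBA25 + 0xBD58 = 0x1777D → wrap carry → 0x777E
One's-complement sum = 0x777E.
Checksum = ~0x777E & 0xFFFF = 0x8881.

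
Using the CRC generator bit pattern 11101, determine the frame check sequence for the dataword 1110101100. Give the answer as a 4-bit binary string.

1111

Append 4 zeros: 11101011000000. Divide by 11101 (XOR where the leading bit is 1):
  pos 0: 11101 XOR 11101 = 00000
  pos 6: 11000 XOR 11101 = 00101
  pos 8: 10100 XOR 11101 = 01001
  pos 9: 10010 XOR 11101 = 01111
Remainder (last 4 bits) = 1111. This is the CRC / FCS.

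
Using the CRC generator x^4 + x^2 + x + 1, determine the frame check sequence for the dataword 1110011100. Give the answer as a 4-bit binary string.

Append 4 zeros: 11100111000000. Divide by 10111 (XOR where the leading bit is 1):
  pos 0: 11100 XOR 10111 = 01011
  pos 1: 10111 XOR 10111 = 00000
  pos 6: 11000 XOR 10111 = 01111
  pos 7: 11110 XOR 10111 = 01001
  pos 8: 10010 XOR 10111 = 00101
Remainder (last 4 bits) = 1010. This is the CRC / FCS.

1010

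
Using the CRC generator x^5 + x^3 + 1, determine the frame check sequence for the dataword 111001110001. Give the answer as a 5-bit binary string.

00001

Append 5 zeros: 11100111000100000. Divide by 101001 (XOR where the leading bit is 1):
  pos 0: 111001 XOR 101001 = 010000
  pos 1: 100001 XOR 101001 = 001000
  pos 3: 100010 XOR 101001 = 001011
  pos 5: 101100 XOR 101001 = 000101
  pos 8: 101100 XOR 101001 = 000101
  pos 11: 101000 XOR 101001 = 000001
Remainder (last 5 bits) = 00001. This is the CRC / FCS.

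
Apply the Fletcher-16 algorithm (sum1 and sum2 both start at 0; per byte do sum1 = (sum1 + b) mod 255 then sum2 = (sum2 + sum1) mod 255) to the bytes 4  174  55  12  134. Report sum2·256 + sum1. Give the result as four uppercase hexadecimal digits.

Running sums (mod 255):
  after byte 0 (4): sum1=4, sum2=4
  after byte 1 (174): sum1=178, sum2=182
  after byte 2 (55): sum1=233, sum2=160
  after byte 3 (12): sum1=245, sum2=150
  after byte 4 (134): sum1=124, sum2=19
Checksum = sum2·256 + sum1 = 19·256 + 124 = 4988 = 0x137C.

137C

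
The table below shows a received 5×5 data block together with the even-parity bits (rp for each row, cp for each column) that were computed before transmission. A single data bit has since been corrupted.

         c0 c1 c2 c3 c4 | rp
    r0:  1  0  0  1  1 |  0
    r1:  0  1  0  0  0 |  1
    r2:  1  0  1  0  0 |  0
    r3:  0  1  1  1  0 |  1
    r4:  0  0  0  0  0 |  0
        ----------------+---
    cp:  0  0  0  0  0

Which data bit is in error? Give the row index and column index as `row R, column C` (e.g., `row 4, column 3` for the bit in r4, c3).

row 0, column 4

Recompute each row's even parity and compare to rp:
  r0: data parity 1, sent rp 0 → mismatch
  r1: data parity 1, sent rp 1 → ok
  r2: data parity 0, sent rp 0 → ok
  r3: data parity 1, sent rp 1 → ok
  r4: data parity 0, sent rp 0 → ok
Recompute each column's even parity and compare to cp:
  c0: data parity 0, sent cp 0 → ok
  c1: data parity 0, sent cp 0 → ok
  c2: data parity 0, sent cp 0 → ok
  c3: data parity 0, sent cp 0 → ok
  c4: data parity 1, sent cp 0 → mismatch
Exactly one row (r0) and one column (c4) fail → the flipped bit is at their intersection.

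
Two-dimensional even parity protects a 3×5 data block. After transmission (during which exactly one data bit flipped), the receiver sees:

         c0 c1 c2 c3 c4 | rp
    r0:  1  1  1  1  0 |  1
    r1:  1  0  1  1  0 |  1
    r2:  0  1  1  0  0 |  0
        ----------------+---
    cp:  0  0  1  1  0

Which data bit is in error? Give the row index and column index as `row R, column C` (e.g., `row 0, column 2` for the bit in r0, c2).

row 0, column 3

Recompute each row's even parity and compare to rp:
  r0: data parity 0, sent rp 1 → mismatch
  r1: data parity 1, sent rp 1 → ok
  r2: data parity 0, sent rp 0 → ok
Recompute each column's even parity and compare to cp:
  c0: data parity 0, sent cp 0 → ok
  c1: data parity 0, sent cp 0 → ok
  c2: data parity 1, sent cp 1 → ok
  c3: data parity 0, sent cp 1 → mismatch
  c4: data parity 0, sent cp 0 → ok
Exactly one row (r0) and one column (c3) fail → the flipped bit is at their intersection.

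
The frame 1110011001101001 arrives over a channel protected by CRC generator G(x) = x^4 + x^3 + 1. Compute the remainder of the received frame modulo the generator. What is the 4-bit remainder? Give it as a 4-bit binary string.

1001

Modulo-2 division of 1110011001101001 by 11001:
  pos 0: 11100 XOR 11001 = 00101
  pos 2: 10111 XOR 11001 = 01110
  pos 3: 11100 XOR 11001 = 00101
  pos 5: 10101 XOR 11001 = 01100
  pos 6: 11001 XOR 11001 = 00000
Remainder = 1001 (nonzero — an error is detected).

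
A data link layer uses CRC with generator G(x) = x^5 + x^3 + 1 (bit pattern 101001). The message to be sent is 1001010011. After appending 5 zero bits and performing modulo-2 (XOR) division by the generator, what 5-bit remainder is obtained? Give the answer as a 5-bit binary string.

Append 5 zeros: 100101001100000. Divide by 101001 (XOR where the leading bit is 1):
  pos 0: 100101 XOR 101001 = 001100
  pos 2: 110000 XOR 101001 = 011001
  pos 3: 110011 XOR 101001 = 011010
  pos 4: 110101 XOR 101001 = 011100
  pos 5: 111000 XOR 101001 = 010001
  pos 6: 100010 XOR 101001 = 001011
  pos 8: 101100 XOR 101001 = 000101
Remainder (last 5 bits) = 01010. This is the CRC / FCS.

01010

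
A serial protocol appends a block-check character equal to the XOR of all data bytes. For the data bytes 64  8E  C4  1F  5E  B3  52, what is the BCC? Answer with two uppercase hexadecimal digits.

8E

XOR the bytes together:
  start with 0x64
  0x64 ⊕ 0x8E = 0xEA
  0xEA ⊕ 0xC4 = 0x2E
  0x2E ⊕ 0x1F = 0x31
  0x31 ⊕ 0x5E = 0x6F
  0x6F ⊕ 0xB3 = 0xDC
  0xDC ⊕ 0x52 = 0x8E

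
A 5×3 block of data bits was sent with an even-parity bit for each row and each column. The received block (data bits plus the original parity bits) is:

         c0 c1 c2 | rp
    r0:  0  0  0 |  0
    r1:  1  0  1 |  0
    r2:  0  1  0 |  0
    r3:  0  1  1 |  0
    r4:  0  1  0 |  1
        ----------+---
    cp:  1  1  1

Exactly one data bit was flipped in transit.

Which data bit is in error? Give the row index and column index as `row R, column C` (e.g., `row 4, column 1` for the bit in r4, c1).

row 2, column 2

Recompute each row's even parity and compare to rp:
  r0: data parity 0, sent rp 0 → ok
  r1: data parity 0, sent rp 0 → ok
  r2: data parity 1, sent rp 0 → mismatch
  r3: data parity 0, sent rp 0 → ok
  r4: data parity 1, sent rp 1 → ok
Recompute each column's even parity and compare to cp:
  c0: data parity 1, sent cp 1 → ok
  c1: data parity 1, sent cp 1 → ok
  c2: data parity 0, sent cp 1 → mismatch
Exactly one row (r2) and one column (c2) fail → the flipped bit is at their intersection.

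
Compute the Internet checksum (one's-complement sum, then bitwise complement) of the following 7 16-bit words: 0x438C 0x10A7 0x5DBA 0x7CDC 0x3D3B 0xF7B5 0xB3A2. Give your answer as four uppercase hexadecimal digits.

One's-complement addition (fold any carry out of bit 15 back into bit 0):
  0x438C + 0x10A7 = 0x05433
  0x5433 + 0x5DBA = 0x0B1ED
  0xB1ED + 0x7CDC = 0x12EC9 → wrap carry → 0x2ECA
  0x2ECA + 0x3D3B = 0x06C05
  0x6C05 + 0xF7B5 = 0x163BA → wrap carry → 0x63BB
  0x63BB + 0xB3A2 = 0x1175D → wrap carry → 0x175E
One's-complement sum = 0x175E.
Checksum = ~0x175E & 0xFFFF = 0xE8A1.

E8A1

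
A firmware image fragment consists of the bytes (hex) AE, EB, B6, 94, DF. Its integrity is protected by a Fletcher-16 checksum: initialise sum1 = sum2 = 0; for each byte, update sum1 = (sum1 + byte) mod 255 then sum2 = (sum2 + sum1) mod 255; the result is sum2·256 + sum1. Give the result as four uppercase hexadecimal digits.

46C5

Running sums (mod 255):
  after byte 0 (AE): sum1=174, sum2=174
  after byte 1 (EB): sum1=154, sum2=73
  after byte 2 (B6): sum1=81, sum2=154
  after byte 3 (94): sum1=229, sum2=128
  after byte 4 (DF): sum1=197, sum2=70
Checksum = sum2·256 + sum1 = 70·256 + 197 = 18117 = 0x46C5.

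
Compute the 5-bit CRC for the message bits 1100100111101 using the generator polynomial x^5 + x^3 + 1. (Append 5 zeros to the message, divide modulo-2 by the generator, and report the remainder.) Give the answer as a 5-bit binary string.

10001

Append 5 zeros: 110010011110100000. Divide by 101001 (XOR where the leading bit is 1):
  pos 0: 110010 XOR 101001 = 011011
  pos 1: 110110 XOR 101001 = 011111
  pos 2: 111111 XOR 101001 = 010110
  pos 3: 101101 XOR 101001 = 000100
  pos 6: 100110 XOR 101001 = 001111
  pos 8: 111110 XOR 101001 = 010111
  pos 9: 101110 XOR 101001 = 000111
  pos 12: 111000 XOR 101001 = 010001
Remainder (last 5 bits) = 10001. This is the CRC / FCS.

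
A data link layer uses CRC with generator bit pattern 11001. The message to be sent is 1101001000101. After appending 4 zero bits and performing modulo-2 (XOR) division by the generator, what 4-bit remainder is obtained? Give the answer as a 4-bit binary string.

1001

Append 4 zeros: 11010010001010000. Divide by 11001 (XOR where the leading bit is 1):
  pos 0: 11010 XOR 11001 = 00011
  pos 3: 11010 XOR 11001 = 00011
  pos 6: 11001 XOR 11001 = 00000
  pos 12: 10000 XOR 11001 = 01001
Remainder (last 4 bits) = 1001. This is the CRC / FCS.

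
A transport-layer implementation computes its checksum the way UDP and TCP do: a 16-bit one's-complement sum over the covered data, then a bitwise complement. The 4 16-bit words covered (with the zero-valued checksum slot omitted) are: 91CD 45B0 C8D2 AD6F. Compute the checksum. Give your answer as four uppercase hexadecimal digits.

One's-complement addition (fold any carry out of bit 15 back into bit 0):
  0x91CD + 0x45B0 = 0x0D77D
  0xD77D + 0xC8D2 = 0x1A04F → wrap carry → 0xA050
  0xA050 + 0xAD6F = 0x14DBF → wrap carry → 0x4DC0
One's-complement sum = 0x4DC0.
Checksum = ~0x4DC0 & 0xFFFF = 0xB23F.

B23F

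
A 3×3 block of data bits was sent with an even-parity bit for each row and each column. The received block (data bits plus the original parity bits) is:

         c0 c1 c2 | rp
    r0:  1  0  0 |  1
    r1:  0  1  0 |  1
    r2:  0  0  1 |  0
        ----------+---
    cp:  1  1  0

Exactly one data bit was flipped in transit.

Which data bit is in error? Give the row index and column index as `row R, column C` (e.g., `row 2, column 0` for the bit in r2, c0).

Recompute each row's even parity and compare to rp:
  r0: data parity 1, sent rp 1 → ok
  r1: data parity 1, sent rp 1 → ok
  r2: data parity 1, sent rp 0 → mismatch
Recompute each column's even parity and compare to cp:
  c0: data parity 1, sent cp 1 → ok
  c1: data parity 1, sent cp 1 → ok
  c2: data parity 1, sent cp 0 → mismatch
Exactly one row (r2) and one column (c2) fail → the flipped bit is at their intersection.

row 2, column 2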